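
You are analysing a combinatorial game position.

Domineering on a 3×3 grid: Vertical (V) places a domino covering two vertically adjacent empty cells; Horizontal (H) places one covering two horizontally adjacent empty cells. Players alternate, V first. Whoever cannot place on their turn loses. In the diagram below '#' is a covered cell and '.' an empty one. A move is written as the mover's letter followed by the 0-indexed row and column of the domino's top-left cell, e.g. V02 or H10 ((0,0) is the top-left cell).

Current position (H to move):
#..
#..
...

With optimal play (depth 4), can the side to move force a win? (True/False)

p1 H@[#../#../...]: H01[###/#../...]-1 H11[#../###/...]+1* H20[#../#../##.]-1 H21[#../#../.##]-1
p2 V@[#../###/...] terminal -1; root [#../#../...] d4

H winning at [#../#../...]: True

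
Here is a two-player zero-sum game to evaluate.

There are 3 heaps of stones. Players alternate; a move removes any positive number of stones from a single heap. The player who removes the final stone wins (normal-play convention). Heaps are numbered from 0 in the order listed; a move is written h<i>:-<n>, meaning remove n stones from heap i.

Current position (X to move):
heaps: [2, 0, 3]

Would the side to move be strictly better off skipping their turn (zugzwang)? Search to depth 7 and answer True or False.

[(2,0,3)] X move#1: h0:-1:-1/(1,0,3), h0:-2:-1/(0,0,3), h2:-1:+1/(2,0,2)*, h2:-2:-1/(2,0,1), h2:-3:-1/(2,0,0)
[(2,0,2)] O move#2: h0:-1:-1/(1,0,2)*, h0:-2:-1/(0,0,2), h2:-1:-1/(2,0,1), h2:-2:-1/(2,0,0)
[(1,0,2)] X move#3: h0:-1:-1/(0,0,2), h2:-1:+1/(1,0,1)*, h2:-2:-1/(1,0,0)
[(1,0,1)] O move#4: h0:-1:-1/(0,0,1)*, h2:-1:-1/(1,0,0)
[(0,0,1)] X move#5: h2:-1:+1/(0,0,0)*
[(0,0,0)] end (terminal -1, O#6); searched (2,0,3) to 7
pass branch (O moves first from the same position):
  | [(2,0,3)] O move#1: h0:-1:-1/(1,0,3), h0:-2:-1/(0,0,3), h2:-1:+1/(2,0,2)*, h2:-2:-1/(2,0,1), h2:-3:-1/(2,0,0)
  | [(2,0,2)] X move#2: h0:-1:-1/(1,0,2)*, h0:-2:-1/(0,0,2), h2:-1:-1/(2,0,1), h2:-2:-1/(2,0,0)
  | [(1,0,2)] O move#3: h0:-1:-1/(0,0,2), h2:-1:+1/(1,0,1)*, h2:-2:-1/(1,0,0)
  | [(1,0,1)] X move#4: h0:-1:-1/(0,0,1)*, h2:-1:-1/(1,0,0)
  | [(0,0,1)] O move#5: h2:-1:+1/(0,0,0)*
  | [(0,0,0)] end (terminal -1, X#6); searched (2,0,3) to 7
X moving scores +1; X passing scores -1

zugzwang((2,0,3), X) = False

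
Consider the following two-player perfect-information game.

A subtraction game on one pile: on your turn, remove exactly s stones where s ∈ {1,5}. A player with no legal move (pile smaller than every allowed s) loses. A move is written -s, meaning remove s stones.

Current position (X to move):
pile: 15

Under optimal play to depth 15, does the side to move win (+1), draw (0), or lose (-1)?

[15] X move#1: -1:+1/14*, -5:+1/10
[14] O move#2: -1:-1/13*, -5:-1/9
[13] X move#3: -1:+1/12*, -5:+1/8
[12] O move#4: -1:-1/11*, -5:-1/7
[11] X move#5: -1:+1/10*, -5:+1/6
[10] O move#6: -1:-1/9*, -5:-1/5
[9] X move#7: -1:+1/8*, -5:+1/4
[8] O move#8: -1:-1/7*, -5:-1/3
[7] X move#9: -1:+1/6*, -5:+1/2
[6] O move#10: -1:-1/5*, -5:-1/1
[5] X move#11: -1:+1/4*, -5:+1/0
[4] O move#12: -1:-1/3*
[3] X move#13: -1:+1/2*
[2] O move#14: -1:-1/1*
[1] X move#15: -1:+1/0*
[0] end (terminal -1, O#16); searched 15 to 15

value(15, X) = +1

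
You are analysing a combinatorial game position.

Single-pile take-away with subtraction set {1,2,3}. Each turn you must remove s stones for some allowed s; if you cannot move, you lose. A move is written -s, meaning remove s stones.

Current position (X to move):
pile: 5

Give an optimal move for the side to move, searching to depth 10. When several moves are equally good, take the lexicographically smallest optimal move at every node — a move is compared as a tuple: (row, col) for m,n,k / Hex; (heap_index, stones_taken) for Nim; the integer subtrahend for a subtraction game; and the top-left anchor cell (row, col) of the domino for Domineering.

p1 X@[5]: -1[4]+1* -2[3]-1 -3[2]-1
p2 O@[4]: -1[3]-1* -2[2]-1 -3[1]-1
p3 X@[3]: -1[2]-1 -2[1]-1 -3[0]+1*
p4 O@[0] terminal -1; root [5] d10

X's best at [5]: -1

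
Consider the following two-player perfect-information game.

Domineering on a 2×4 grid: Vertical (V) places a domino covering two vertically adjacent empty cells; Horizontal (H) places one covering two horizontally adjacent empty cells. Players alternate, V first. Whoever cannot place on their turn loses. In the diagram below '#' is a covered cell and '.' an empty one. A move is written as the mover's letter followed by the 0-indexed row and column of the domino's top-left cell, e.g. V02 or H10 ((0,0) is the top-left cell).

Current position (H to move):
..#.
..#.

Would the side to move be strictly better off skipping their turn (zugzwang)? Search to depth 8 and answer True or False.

zugzwang(..#./..#., H) = False

ply 1, H at ..#./..#. | H00=+1→###./..#.*; H10=+1→..#./###.
ply 2, V at ###./..#. | V03=-1→####/..##*
ply 3, H at ####/..## | H10=+1→####/####*
ply 4: ####/#### is terminal -1 (V); from ..#./..#. depth 8
pass branch (V moves first from the same position):
  | ply 1, V at ..#./..#. | V00=+1→#.#./#.#.*; V01=+1→.##./.##.; V03=-1→..##/..##
  | ply 2: #.#./#.#. is terminal -1 (H); from ..#./..#. depth 8
H moving scores +1; H passing scores -1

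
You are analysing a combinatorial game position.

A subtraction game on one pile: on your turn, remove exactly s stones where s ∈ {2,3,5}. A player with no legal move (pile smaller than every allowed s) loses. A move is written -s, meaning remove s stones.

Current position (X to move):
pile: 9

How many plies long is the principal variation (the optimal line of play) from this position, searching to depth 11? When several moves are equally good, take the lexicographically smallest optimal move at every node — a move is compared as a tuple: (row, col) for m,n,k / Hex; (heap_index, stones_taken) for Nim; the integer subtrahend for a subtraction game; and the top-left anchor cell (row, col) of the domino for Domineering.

PV length from [9]: 3 plies

[9] X move#1: -2:+1/7*, -3:-1/6, -5:-1/4
[7] O move#2: -2:-1/5*, -3:-1/4, -5:-1/2
[5] X move#3: -2:-1/3, -3:-1/2, -5:+1/0*
[0] end (terminal -1, O#4); searched 9 to 11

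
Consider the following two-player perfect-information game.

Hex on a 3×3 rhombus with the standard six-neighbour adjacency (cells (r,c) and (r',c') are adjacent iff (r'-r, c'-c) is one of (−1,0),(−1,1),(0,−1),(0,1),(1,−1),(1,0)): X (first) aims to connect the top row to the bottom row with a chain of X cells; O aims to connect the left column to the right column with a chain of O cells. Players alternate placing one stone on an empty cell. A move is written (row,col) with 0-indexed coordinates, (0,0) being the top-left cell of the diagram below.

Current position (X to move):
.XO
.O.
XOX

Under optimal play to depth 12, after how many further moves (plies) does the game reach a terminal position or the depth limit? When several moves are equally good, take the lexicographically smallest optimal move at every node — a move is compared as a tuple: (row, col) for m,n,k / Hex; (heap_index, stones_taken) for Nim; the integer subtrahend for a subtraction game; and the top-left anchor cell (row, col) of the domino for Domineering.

[.XO/.O./XOX] X move#1: (0,0):-1/XXO/.O./XOX, (1,0):+1/.XO/XO./XOX*, (1,2):-1/.XO/.OX/XOX
[.XO/XO./XOX] end (terminal -1, O#2); searched .XO/.O./XOX to 12

PV length from [.XO/.O./XOX]: 1 ply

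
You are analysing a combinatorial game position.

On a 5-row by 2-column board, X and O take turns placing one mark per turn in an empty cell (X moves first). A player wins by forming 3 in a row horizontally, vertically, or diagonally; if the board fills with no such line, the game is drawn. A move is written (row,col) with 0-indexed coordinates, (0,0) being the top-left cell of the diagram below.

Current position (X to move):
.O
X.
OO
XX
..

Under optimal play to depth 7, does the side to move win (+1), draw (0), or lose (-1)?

p1 X@[.O/X./OO/XX/..]: (0,0)[XO/X./OO/XX/..]-1 (1,1)[.O/XX/OO/XX/..]+0* (4,0)[.O/X./OO/XX/X.]-1 (4,1)[.O/X./OO/XX/.X]-1
p2 O@[.O/XX/OO/XX/..]: (0,0)[OO/XX/OO/XX/..]+0* (4,0)[.O/XX/OO/XX/O.]+0 (4,1)[.O/XX/OO/XX/.O]+0
p3 X@[OO/XX/OO/XX/..]: (4,0)[OO/XX/OO/XX/X.]+0* (4,1)[OO/XX/OO/XX/.X]+0
p4 O@[OO/XX/OO/XX/X.]: (4,1)[OO/XX/OO/XX/XO]+0*
p5 X@[OO/XX/OO/XX/XO] terminal +0; root [.O/X./OO/XX/..] d7

value(.O/X./OO/XX/.., X) = 0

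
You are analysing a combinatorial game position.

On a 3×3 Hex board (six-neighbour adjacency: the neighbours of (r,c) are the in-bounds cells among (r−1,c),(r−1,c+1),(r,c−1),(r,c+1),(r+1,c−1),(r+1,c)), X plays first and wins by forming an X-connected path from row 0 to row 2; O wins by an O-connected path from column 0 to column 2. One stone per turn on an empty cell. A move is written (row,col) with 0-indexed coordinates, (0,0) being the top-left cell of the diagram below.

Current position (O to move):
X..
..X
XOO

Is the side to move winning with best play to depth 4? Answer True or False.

ply 1, O at X../..X/XOO | (0,1)=-1→XO./..X/XOO*; (0,2)=-1→X.O/..X/XOO; (1,0)=-1→X../O.X/XOO; (1,1)=-1→X../.OX/XOO
ply 2, X at XO./..X/XOO | (0,2)=+1→XOX/..X/XOO*; (1,0)=+1→XO./X.X/XOO; (1,1)=+1→XO./.XX/XOO
ply 3, O at XOX/..X/XOO | (1,0)=-1→XOX/O.X/XOO*; (1,1)=-1→XOX/.OX/XOO
ply 4, X at XOX/O.X/XOO | (1,1)=+1→XOX/OXX/XOO*
ply 5: XOX/OXX/XOO is terminal -1 (O); from X../..X/XOO depth 4

O winning at [X../..X/XOO]: False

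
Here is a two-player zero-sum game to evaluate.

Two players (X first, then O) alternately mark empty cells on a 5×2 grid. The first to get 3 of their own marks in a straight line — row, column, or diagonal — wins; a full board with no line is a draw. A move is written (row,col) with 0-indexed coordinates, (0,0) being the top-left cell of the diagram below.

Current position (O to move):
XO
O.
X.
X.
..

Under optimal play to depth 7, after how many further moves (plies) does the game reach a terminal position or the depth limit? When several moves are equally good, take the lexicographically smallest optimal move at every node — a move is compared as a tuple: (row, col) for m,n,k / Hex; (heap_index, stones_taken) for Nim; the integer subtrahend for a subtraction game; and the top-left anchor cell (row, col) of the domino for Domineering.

ply 1, O at XO/O./X./X./.. | (1,1)=-1→XO/OO/X./X./..; (2,1)=-1→XO/O./XO/X./..; (3,1)=-1→XO/O./X./XO/..; (4,0)=+0→XO/O./X./X./O.*; (4,1)=-1→XO/O./X./X./.O
ply 2, X at XO/O./X./X./O. | (1,1)=+0→XO/OX/X./X./O.*; (2,1)=+0→XO/O./XX/X./O.; (3,1)=+0→XO/O./X./XX/O.; (4,1)=+0→XO/O./X./X./OX
ply 3, O at XO/OX/X./X./O. | (2,1)=+0→XO/OX/XO/X./O.*; (3,1)=+0→XO/OX/X./XO/O.; (4,1)=+0→XO/OX/X./X./OO
ply 4, X at XO/OX/XO/X./O. | (3,1)=+0→XO/OX/XO/XX/O.*; (4,1)=+0→XO/OX/XO/X./OX
ply 5, O at XO/OX/XO/XX/O. | (4,1)=+0→XO/OX/XO/XX/OO*
ply 6: XO/OX/XO/XX/OO is terminal +0 (X); from XO/O./X./X./.. depth 7

PV length from [XO/O./X./X./..]: 5 plies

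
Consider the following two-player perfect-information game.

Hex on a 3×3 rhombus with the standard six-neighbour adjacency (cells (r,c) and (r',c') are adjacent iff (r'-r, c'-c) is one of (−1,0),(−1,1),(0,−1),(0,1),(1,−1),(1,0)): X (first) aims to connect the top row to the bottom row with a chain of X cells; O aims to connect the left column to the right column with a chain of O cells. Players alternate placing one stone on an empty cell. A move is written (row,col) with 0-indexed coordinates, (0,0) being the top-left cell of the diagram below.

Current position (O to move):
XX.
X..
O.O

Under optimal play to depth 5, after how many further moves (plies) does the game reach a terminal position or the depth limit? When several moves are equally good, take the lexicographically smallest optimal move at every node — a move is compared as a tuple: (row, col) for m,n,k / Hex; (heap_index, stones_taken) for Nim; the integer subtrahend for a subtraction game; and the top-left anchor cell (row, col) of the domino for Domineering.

p1 O@[XX./X../O.O]: (0,2)[XXO/X../O.O]+1* (1,1)[XX./XO./O.O]+1 (1,2)[XX./X.O/O.O]+1 (2,1)[XX./X../OOO]+1
p2 X@[XXO/X../O.O]: (1,1)[XXO/XX./O.O]-1* (1,2)[XXO/X.X/O.O]-1 (2,1)[XXO/X../OXO]-1
p3 O@[XXO/XX./O.O]: (1,2)[XXO/XXO/O.O]-1 (2,1)[XXO/XX./OOO]+1*
p4 X@[XXO/XX./OOO] terminal -1; root [XX./X../O.O] d5

PV length from [XX./X../O.O]: 3 plies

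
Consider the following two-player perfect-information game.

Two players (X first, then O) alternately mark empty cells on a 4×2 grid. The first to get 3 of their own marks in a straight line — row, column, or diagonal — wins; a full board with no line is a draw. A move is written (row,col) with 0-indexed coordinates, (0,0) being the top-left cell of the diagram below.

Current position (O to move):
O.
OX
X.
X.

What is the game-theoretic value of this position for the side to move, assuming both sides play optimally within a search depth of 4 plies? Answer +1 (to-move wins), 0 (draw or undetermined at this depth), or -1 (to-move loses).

value(O./OX/X./X., O) = 0

[O./OX/X./X.] O move#1: (0,1):+0/OO/OX/X./X.*, (2,1):+0/O./OX/XO/X., (3,1):+0/O./OX/X./XO
[OO/OX/X./X.] X move#2: (2,1):+0/OO/OX/XX/X.*, (3,1):+0/OO/OX/X./XX
[OO/OX/XX/X.] O move#3: (3,1):+0/OO/OX/XX/XO*
[OO/OX/XX/XO] end (terminal +0, X#4); searched O./OX/X./X. to 4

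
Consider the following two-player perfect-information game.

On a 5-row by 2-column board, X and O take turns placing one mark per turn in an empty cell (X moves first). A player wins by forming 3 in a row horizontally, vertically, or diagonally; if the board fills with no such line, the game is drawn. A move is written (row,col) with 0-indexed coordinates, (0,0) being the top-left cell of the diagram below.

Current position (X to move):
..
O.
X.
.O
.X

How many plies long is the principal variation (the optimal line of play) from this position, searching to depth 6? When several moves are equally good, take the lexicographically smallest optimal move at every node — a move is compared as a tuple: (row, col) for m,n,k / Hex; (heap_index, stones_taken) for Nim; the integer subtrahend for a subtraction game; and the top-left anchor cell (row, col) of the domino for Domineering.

p1 X@[../O./X./.O/.X]: (0,0)[X./O./X./.O/.X]+0* (0,1)[.X/O./X./.O/.X]+0 (1,1)[../OX/X./.O/.X]+0 (2,1)[../O./XX/.O/.X]+0 (3,0)[../O./X./XO/.X]+0 (4,0)[../O./X./.O/XX]+0
p2 O@[X./O./X./.O/.X]: (0,1)[XO/O./X./.O/.X]+0* (1,1)[X./OO/X./.O/.X]+0 (2,1)[X./O./XO/.O/.X]+0 (3,0)[X./O./X./OO/.X]+0 (4,0)[X./O./X./.O/OX]+0
p3 X@[XO/O./X./.O/.X]: (1,1)[XO/OX/X./.O/.X]+0* (2,1)[XO/O./XX/.O/.X]+0 (3,0)[XO/O./X./XO/.X]+0 (4,0)[XO/O./X./.O/XX]+0
p4 O@[XO/OX/X./.O/.X]: (2,1)[XO/OX/XO/.O/.X]+0* (3,0)[XO/OX/X./OO/.X]+0 (4,0)[XO/OX/X./.O/OX]+0
p5 X@[XO/OX/XO/.O/.X]: (3,0)[XO/OX/XO/XO/.X]+0* (4,0)[XO/OX/XO/.O/XX]+0
p6 O@[XO/OX/XO/XO/.X]: (4,0)[XO/OX/XO/XO/OX]+0*
p7 X@[XO/OX/XO/XO/OX] terminal +0; root [../O./X./.O/.X] d6

PV length from [../O./X./.O/.X]: 6 plies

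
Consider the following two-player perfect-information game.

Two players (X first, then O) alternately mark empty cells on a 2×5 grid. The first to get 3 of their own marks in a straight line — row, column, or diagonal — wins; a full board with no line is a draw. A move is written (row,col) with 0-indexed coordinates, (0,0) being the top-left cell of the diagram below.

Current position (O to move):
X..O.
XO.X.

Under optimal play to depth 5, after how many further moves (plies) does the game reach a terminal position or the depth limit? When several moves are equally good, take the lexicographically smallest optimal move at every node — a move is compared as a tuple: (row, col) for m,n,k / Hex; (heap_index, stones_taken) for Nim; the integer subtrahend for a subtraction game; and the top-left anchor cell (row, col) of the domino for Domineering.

PV length from [X..O./XO.X.]: 3 plies

[X..O./XO.X.] O move#1: (0,1):+0/XO.O./XO.X., (0,2):+1/X.OO./XO.X.*, (0,4):+0/X..OO/XO.X., (1,2):+0/X..O./XOOX., (1,4):+0/X..O./XO.XO
[X.OO./XO.X.] X move#2: (0,1):-1/XXOO./XO.X.*, (0,4):-1/X.OOX/XO.X., (1,2):-1/X.OO./XOXX., (1,4):-1/X.OO./XO.XX
[XXOO./XO.X.] O move#3: (0,4):+1/XXOOO/XO.X.*, (1,2):+0/XXOO./XOOX., (1,4):+0/XXOO./XO.XO
[XXOOO/XO.X.] end (terminal -1, X#4); searched X..O./XO.X. to 5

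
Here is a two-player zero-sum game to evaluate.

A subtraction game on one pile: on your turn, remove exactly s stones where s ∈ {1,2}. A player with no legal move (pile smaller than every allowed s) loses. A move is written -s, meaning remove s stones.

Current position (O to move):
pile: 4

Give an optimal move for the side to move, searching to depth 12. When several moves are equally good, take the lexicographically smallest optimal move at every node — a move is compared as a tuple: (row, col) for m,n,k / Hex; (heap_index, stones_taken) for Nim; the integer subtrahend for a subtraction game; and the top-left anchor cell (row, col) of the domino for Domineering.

O's best at [4]: -1

p1 O@[4]: -1[3]+1* -2[2]-1
p2 X@[3]: -1[2]-1* -2[1]-1
p3 O@[2]: -1[1]-1 -2[0]+1*
p4 X@[0] terminal -1; root [4] d12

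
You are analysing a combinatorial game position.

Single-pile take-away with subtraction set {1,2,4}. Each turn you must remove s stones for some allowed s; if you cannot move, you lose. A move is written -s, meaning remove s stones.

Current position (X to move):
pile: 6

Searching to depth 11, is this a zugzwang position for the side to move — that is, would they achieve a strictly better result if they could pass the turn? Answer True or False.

[6] X move#1: -1:-1/5*, -2:-1/4, -4:-1/2
[5] O move#2: -1:-1/4, -2:+1/3*, -4:-1/1
[3] X move#3: -1:-1/2*, -2:-1/1
[2] O move#4: -1:-1/1, -2:+1/0*
[0] end (terminal -1, X#5); searched 6 to 11
pass branch (O moves first from the same position):
  | [6] O move#1: -1:-1/5*, -2:-1/4, -4:-1/2
  | [5] X move#2: -1:-1/4, -2:+1/3*, -4:-1/1
  | [3] O move#3: -1:-1/2*, -2:-1/1
  | [2] X move#4: -1:-1/1, -2:+1/0*
  | [0] end (terminal -1, O#5); searched 6 to 11
X moving scores -1; X passing scores +1

zugzwang(6, X) = True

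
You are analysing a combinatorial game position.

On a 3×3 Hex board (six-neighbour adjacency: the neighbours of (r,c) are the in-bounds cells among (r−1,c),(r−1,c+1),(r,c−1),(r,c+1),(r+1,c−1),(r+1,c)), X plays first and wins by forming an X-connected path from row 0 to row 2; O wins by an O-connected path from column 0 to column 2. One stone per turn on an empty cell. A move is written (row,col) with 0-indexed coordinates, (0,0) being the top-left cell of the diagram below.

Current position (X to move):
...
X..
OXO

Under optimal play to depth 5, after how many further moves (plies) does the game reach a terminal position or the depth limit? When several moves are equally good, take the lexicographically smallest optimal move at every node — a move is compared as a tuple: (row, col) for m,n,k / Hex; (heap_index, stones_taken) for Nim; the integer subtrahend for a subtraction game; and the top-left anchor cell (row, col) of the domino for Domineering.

[.../X../OXO] X move#1: (0,0):-1/X../X../OXO, (0,1):-1/.X./X../OXO, (0,2):+1/..X/X../OXO*, (1,1):+1/.../XX./OXO, (1,2):+1/.../X.X/OXO
[..X/X../OXO] O move#2: (0,0):-1/O.X/X../OXO*, (0,1):-1/.OX/X../OXO, (1,1):-1/..X/XO./OXO, (1,2):-1/..X/X.O/OXO
[O.X/X../OXO] X move#3: (0,1):+1/OXX/X../OXO*, (1,1):+1/O.X/XX./OXO, (1,2):+1/O.X/X.X/OXO
[OXX/X../OXO] O move#4: (1,1):-1/OXX/XO./OXO*, (1,2):-1/OXX/X.O/OXO
[OXX/XO./OXO] X move#5: (1,2):+1/OXX/XOX/OXO*
[OXX/XOX/OXO] end (terminal -1, O#6); searched .../X../OXO to 5

PV length from [.../X../OXO]: 5 plies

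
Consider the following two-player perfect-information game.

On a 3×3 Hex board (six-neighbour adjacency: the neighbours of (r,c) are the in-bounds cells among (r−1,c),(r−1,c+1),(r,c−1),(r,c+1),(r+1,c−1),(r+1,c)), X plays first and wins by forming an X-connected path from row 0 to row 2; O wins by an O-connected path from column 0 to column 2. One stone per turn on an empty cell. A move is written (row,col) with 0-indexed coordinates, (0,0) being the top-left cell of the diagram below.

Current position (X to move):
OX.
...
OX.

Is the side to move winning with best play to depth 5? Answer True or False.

X winning at [OX./.../OX.]: True

p1 X@[OX./.../OX.]: (0,2)[OXX/.../OX.]+1* (1,0)[OX./X../OX.]-1 (1,1)[OX./.X./OX.]+1 (1,2)[OX./..X/OX.]+1 (2,2)[OX./.../OXX]-1
p2 O@[OXX/.../OX.]: (1,0)[OXX/O../OX.]-1* (1,1)[OXX/.O./OX.]-1 (1,2)[OXX/..O/OX.]-1 (2,2)[OXX/.../OXO]-1
p3 X@[OXX/O../OX.]: (1,1)[OXX/OX./OX.]+1* (1,2)[OXX/O.X/OX.]+1 (2,2)[OXX/O../OXX]+1
p4 O@[OXX/OX./OX.] terminal -1; root [OX./.../OX.] d5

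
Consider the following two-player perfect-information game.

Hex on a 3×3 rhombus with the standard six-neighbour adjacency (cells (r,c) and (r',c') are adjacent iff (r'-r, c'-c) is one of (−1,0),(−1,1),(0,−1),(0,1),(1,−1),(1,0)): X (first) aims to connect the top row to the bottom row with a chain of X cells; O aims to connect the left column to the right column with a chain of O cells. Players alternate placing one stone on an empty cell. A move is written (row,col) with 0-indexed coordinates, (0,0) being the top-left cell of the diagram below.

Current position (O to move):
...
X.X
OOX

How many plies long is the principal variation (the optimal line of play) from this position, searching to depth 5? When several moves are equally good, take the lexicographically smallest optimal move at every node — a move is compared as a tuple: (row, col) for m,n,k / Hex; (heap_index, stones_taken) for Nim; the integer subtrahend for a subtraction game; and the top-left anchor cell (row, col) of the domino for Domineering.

[.../X.X/OOX] O move#1: (0,0):-1/O../X.X/OOX*, (0,1):-1/.O./X.X/OOX, (0,2):-1/..O/X.X/OOX, (1,1):-1/.../XOX/OOX
[O../X.X/OOX] X move#2: (0,1):+1/OX./X.X/OOX*, (0,2):+1/O.X/X.X/OOX, (1,1):+1/O../XXX/OOX
[OX./X.X/OOX] O move#3: (0,2):-1/OXO/X.X/OOX*, (1,1):-1/OX./XOX/OOX
[OXO/X.X/OOX] X move#4: (1,1):+1/OXO/XXX/OOX*
[OXO/XXX/OOX] end (terminal -1, O#5); searched .../X.X/OOX to 5

PV length from [.../X.X/OOX]: 4 plies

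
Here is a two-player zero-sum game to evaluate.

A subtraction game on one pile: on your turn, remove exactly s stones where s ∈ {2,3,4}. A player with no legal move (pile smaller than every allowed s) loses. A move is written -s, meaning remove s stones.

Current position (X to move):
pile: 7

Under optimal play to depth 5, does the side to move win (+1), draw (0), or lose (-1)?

value(7, X) = -1

p1 X@[7]: -2[5]-1* -3[4]-1 -4[3]-1
p2 O@[5]: -2[3]-1 -3[2]-1 -4[1]+1*
p3 X@[1] terminal -1; root [7] d5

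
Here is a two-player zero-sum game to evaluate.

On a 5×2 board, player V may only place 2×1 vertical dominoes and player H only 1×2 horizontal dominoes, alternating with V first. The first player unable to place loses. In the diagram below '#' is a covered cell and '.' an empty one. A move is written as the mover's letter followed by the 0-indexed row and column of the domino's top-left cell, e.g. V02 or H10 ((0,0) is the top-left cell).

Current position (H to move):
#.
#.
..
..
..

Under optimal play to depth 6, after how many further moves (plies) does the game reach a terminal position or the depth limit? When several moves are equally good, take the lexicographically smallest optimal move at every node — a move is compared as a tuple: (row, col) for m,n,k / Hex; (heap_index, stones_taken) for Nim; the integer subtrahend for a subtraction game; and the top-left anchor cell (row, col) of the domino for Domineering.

[#./#./../../..] H move#1: H20:-1/#./#./##/../.., H30:+1/#./#./../##/..*, H40:-1/#./#./../../##
[#./#./../##/..] V move#2: V01:-1/##/##/../##/..*, V11:-1/#./##/.#/##/..
[##/##/../##/..] H move#3: H20:+1/##/##/##/##/..*, H40:+1/##/##/../##/##
[##/##/##/##/..] end (terminal -1, V#4); searched #./#./../../.. to 6

PV length from [#./#./../../..]: 3 plies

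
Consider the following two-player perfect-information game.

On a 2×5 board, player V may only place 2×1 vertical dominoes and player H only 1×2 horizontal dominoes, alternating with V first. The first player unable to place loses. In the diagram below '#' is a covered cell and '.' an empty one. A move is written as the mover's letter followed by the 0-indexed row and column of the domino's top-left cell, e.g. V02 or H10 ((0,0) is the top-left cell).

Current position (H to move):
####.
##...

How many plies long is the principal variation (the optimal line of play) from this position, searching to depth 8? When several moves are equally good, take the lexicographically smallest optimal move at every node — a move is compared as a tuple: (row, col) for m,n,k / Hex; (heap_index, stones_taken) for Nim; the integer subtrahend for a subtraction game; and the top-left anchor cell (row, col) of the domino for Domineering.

PV length from [####./##...]: 1 ply

p1 H@[####./##...]: H12[####./####.]-1 H13[####./##.##]+1*
p2 V@[####./##.##] terminal -1; root [####./##...] d8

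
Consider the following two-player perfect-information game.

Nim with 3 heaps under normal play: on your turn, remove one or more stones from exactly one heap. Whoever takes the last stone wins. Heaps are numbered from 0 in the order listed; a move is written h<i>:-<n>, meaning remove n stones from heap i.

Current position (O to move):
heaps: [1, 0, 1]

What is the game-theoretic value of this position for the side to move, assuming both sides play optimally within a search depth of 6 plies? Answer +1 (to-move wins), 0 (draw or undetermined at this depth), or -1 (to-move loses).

value((1,0,1), O) = -1

p1 O@[(1,0,1)]: h0:-1[(0,0,1)]-1* h2:-1[(1,0,0)]-1
p2 X@[(0,0,1)]: h2:-1[(0,0,0)]+1*
p3 O@[(0,0,0)] terminal -1; root [(1,0,1)] d6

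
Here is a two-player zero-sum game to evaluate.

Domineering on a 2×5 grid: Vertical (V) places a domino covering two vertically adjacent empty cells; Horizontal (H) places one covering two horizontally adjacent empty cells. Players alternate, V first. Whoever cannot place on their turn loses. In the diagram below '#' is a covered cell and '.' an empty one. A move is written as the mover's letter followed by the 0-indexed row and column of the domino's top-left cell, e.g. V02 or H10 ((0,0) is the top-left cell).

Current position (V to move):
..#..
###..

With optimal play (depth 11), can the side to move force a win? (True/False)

p1 V@[..#../###..]: V03[..##./####.]+1* V04[..#.#/###.#]+1
p2 H@[..##./####.]: H00[####./####.]-1*
p3 V@[####./####.]: V04[#####/#####]+1*
p4 H@[#####/#####] terminal -1; root [..#../###..] d11

V winning at [..#../###..]: True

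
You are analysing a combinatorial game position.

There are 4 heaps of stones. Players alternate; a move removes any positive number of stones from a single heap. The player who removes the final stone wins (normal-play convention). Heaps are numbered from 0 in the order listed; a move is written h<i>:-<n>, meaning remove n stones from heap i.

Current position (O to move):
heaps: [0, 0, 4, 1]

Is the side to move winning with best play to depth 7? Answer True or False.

O winning at [(0,0,4,1)]: True

p1 O@[(0,0,4,1)]: h2:-1[(0,0,3,1)]-1 h2:-2[(0,0,2,1)]-1 h2:-3[(0,0,1,1)]+1* h2:-4[(0,0,0,1)]-1 h3:-1[(0,0,4,0)]-1
p2 X@[(0,0,1,1)]: h2:-1[(0,0,0,1)]-1* h3:-1[(0,0,1,0)]-1
p3 O@[(0,0,0,1)]: h3:-1[(0,0,0,0)]+1*
p4 X@[(0,0,0,0)] terminal -1; root [(0,0,4,1)] d7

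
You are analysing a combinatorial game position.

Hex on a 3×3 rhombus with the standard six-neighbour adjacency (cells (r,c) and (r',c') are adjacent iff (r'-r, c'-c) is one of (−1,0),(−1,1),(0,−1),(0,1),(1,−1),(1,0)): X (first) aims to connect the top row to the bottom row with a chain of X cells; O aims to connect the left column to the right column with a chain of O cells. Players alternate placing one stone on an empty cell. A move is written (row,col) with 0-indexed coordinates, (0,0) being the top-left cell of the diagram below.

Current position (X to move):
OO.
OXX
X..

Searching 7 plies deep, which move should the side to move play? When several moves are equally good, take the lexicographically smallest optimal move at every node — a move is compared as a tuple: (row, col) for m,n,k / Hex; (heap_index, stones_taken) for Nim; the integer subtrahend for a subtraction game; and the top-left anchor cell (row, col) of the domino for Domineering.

p1 X@[OO./OXX/X..]: (0,2)[OOX/OXX/X..]+1* (2,1)[OO./OXX/XX.]-1 (2,2)[OO./OXX/X.X]-1
p2 O@[OOX/OXX/X..] terminal -1; root [OO./OXX/X..] d7

X's best at [OO./OXX/X..]: (0,2)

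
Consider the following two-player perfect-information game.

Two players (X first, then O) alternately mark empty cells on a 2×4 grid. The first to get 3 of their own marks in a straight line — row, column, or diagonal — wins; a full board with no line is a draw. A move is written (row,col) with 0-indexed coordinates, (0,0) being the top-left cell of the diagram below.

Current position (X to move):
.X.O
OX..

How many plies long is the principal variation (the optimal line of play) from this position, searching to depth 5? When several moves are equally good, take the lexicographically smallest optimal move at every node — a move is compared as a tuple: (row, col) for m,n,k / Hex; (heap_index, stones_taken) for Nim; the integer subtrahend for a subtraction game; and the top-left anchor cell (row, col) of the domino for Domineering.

p1 X@[.X.O/OX..]: (0,0)[XX.O/OX..]+0* (0,2)[.XXO/OX..]+0 (1,2)[.X.O/OXX.]+0 (1,3)[.X.O/OX.X]+0
p2 O@[XX.O/OX..]: (0,2)[XXOO/OX..]+0* (1,2)[XX.O/OXO.]-1 (1,3)[XX.O/OX.O]-1
p3 X@[XXOO/OX..]: (1,2)[XXOO/OXX.]+0* (1,3)[XXOO/OX.X]+0
p4 O@[XXOO/OXX.]: (1,3)[XXOO/OXXO]+0*
p5 X@[XXOO/OXXO] terminal +0; root [.X.O/OX..] d5

PV length from [.X.O/OX..]: 4 plies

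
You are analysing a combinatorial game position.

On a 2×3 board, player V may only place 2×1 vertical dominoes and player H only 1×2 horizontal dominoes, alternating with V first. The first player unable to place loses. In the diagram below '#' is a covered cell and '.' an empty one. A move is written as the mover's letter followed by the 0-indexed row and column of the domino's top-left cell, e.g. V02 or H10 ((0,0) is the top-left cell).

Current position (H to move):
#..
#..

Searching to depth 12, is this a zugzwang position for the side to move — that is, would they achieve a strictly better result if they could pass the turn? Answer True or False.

p1 H@[#../#..]: H01[###/#..]+1* H11[#../###]+1
p2 V@[###/#..] terminal -1; root [#../#..] d12
if H skipped the turn, V would face:
~ p1 V@[#../#..]: V01[##./##.]+1* V02[#.#/#.#]+1
~ p2 H@[##./##.] terminal -1; root [#../#..] d12
compare (H): move=+1 vs pass=-1

zugzwang(#../#.., H) = False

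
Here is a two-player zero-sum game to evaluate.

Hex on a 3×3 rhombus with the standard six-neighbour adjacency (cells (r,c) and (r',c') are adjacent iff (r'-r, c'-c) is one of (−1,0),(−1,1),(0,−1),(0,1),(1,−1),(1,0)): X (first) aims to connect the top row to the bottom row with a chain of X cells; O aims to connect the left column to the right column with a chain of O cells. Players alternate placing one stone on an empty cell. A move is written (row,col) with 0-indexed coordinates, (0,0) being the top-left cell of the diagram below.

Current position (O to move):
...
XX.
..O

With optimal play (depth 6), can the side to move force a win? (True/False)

O winning at [.../XX./..O]: False

p1 O@[.../XX./..O]: (0,0)[O../XX./..O]-1* (0,1)[.O./XX./..O]-1 (0,2)[..O/XX./..O]-1 (1,2)[.../XXO/..O]-1 (2,0)[.../XX./O.O]-1 (2,1)[.../XX./.OO]-1
p2 X@[O../XX./..O]: (0,1)[OX./XX./..O]+1* (0,2)[O.X/XX./..O]+1 (1,2)[O../XXX/..O]+1 (2,0)[O../XX./X.O]+1 (2,1)[O../XX./.XO]+1
p3 O@[OX./XX./..O]: (0,2)[OXO/XX./..O]-1* (1,2)[OX./XXO/..O]-1 (2,0)[OX./XX./O.O]-1 (2,1)[OX./XX./.OO]-1
p4 X@[OXO/XX./..O]: (1,2)[OXO/XXX/..O]+1* (2,0)[OXO/XX./X.O]+1 (2,1)[OXO/XX./.XO]+1
p5 O@[OXO/XXX/..O]: (2,0)[OXO/XXX/O.O]-1* (2,1)[OXO/XXX/.OO]-1
p6 X@[OXO/XXX/O.O]: (2,1)[OXO/XXX/OXO]+1*
p7 O@[OXO/XXX/OXO] terminal -1; root [.../XX./..O] d6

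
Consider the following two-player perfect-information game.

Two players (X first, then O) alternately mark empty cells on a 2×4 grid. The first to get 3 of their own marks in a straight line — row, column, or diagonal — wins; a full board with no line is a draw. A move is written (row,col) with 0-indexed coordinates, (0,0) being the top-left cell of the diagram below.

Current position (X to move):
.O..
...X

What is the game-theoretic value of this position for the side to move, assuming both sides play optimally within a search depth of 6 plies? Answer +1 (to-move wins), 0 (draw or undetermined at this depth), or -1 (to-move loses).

value(.O../...X, X) = 0

p1 X@[.O../...X]: (0,0)[XO../...X]+0* (0,2)[.OX./...X]+0 (0,3)[.O.X/...X]+0 (1,0)[.O../X..X]-1 (1,1)[.O../.X.X]+0 (1,2)[.O../..XX]+0
p2 O@[XO../...X]: (0,2)[XOO./...X]+0* (0,3)[XO.O/...X]+0 (1,0)[XO../O..X]+0 (1,1)[XO../.O.X]+0 (1,2)[XO../..OX]+0
p3 X@[XOO./...X]: (0,3)[XOOX/...X]+0* (1,0)[XOO./X..X]-1 (1,1)[XOO./.X.X]-1 (1,2)[XOO./..XX]-1
p4 O@[XOOX/...X]: (1,0)[XOOX/O..X]+0* (1,1)[XOOX/.O.X]+0 (1,2)[XOOX/..OX]+0
p5 X@[XOOX/O..X]: (1,1)[XOOX/OX.X]+0* (1,2)[XOOX/O.XX]+0
p6 O@[XOOX/OX.X]: (1,2)[XOOX/OXOX]+0*
p7 X@[XOOX/OXOX] terminal +0; root [.O../...X] d6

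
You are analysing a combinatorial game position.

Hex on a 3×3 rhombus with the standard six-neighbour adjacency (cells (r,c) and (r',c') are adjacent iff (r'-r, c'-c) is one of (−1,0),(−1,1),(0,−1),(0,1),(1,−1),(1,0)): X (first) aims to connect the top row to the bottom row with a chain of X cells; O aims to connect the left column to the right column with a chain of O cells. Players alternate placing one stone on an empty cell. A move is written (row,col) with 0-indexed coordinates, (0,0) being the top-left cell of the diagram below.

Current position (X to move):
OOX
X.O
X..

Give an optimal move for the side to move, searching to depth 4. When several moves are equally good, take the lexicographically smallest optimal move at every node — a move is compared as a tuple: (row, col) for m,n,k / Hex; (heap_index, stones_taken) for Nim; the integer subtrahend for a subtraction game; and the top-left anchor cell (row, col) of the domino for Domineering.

p1 X@[OOX/X.O/X..]: (1,1)[OOX/XXO/X..]+1* (2,1)[OOX/X.O/XX.]-1 (2,2)[OOX/X.O/X.X]-1
p2 O@[OOX/XXO/X..] terminal -1; root [OOX/X.O/X..] d4

X's best at [OOX/X.O/X..]: (1,1)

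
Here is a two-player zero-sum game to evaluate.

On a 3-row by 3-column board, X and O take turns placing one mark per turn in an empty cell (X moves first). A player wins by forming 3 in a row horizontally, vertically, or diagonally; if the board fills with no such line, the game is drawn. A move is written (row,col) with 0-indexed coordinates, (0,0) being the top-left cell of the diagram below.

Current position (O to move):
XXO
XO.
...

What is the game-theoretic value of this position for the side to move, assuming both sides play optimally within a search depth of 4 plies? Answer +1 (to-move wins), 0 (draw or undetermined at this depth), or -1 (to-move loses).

[XXO/XO./...] O move#1: (1,2):-1/XXO/XOO/..., (2,0):+1/XXO/XO./O..*, (2,1):-1/XXO/XO./.O., (2,2):-1/XXO/XO./..O
[XXO/XO./O..] end (terminal -1, X#2); searched XXO/XO./... to 4

value(XXO/XO./..., O) = +1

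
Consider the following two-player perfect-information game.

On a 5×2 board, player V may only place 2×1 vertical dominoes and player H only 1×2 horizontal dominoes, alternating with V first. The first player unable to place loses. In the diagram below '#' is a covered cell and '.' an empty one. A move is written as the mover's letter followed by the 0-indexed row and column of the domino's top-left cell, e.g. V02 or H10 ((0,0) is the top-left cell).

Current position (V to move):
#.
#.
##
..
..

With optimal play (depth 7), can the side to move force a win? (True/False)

V winning at [#./#./##/../..]: True

p1 V@[#./#./##/../..]: V01[##/##/##/../..]-1 V30[#./#./##/#./#.]+1* V31[#./#./##/.#/.#]+1
p2 H@[#./#./##/#./#.] terminal -1; root [#./#./##/../..] d7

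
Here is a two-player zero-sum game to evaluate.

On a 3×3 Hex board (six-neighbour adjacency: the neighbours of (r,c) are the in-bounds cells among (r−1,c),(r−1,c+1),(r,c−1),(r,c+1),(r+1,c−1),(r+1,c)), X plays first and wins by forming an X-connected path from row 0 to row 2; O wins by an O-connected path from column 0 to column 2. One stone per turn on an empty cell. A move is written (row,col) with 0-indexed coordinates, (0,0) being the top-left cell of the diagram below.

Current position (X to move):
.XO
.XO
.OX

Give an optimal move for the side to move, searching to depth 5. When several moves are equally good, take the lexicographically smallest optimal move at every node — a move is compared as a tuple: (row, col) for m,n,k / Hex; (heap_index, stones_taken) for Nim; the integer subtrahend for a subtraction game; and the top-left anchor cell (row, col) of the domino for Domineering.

p1 X@[.XO/.XO/.OX]: (0,0)[XXO/.XO/.OX]-1 (1,0)[.XO/XXO/.OX]-1 (2,0)[.XO/.XO/XOX]+1*
p2 O@[.XO/.XO/XOX] terminal -1; root [.XO/.XO/.OX] d5

X's best at [.XO/.XO/.OX]: (2,0)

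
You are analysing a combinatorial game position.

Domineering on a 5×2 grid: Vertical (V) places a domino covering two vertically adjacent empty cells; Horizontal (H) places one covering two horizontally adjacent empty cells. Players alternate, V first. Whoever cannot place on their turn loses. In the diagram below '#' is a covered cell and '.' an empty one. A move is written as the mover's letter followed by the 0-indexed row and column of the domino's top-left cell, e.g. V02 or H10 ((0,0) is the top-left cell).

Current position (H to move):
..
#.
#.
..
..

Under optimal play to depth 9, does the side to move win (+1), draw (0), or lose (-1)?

value(../#./#./../.., H) = +1

[../#./#./../..] H move#1: H00:-1/##/#./#./../.., H30:+1/../#./#./##/..*, H40:+1/../#./#./../##
[../#./#./##/..] V move#2: V01:-1/.#/##/#./##/..*, V11:-1/../##/##/##/..
[.#/##/#./##/..] H move#3: H40:+1/.#/##/#./##/##*
[.#/##/#./##/##] end (terminal -1, V#4); searched ../#./#./../.. to 9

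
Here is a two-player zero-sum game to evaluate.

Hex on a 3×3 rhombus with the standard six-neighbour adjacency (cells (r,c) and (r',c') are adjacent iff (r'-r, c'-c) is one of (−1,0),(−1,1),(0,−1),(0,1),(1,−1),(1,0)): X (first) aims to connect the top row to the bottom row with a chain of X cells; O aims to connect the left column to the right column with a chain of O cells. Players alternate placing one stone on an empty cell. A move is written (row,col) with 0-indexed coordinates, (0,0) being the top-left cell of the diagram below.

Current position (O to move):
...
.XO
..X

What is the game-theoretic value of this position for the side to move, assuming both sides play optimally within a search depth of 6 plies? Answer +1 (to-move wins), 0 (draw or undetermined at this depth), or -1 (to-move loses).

p1 O@[.../.XO/..X]: (0,0)[O../.XO/..X]-1* (0,1)[.O./.XO/..X]-1 (0,2)[..O/.XO/..X]-1 (1,0)[.../OXO/..X]-1 (2,0)[.../.XO/O.X]-1 (2,1)[.../.XO/.OX]-1
p2 X@[O../.XO/..X]: (0,1)[OX./.XO/..X]+1* (0,2)[O.X/.XO/..X]+1 (1,0)[O../XXO/..X]+1 (2,0)[O../.XO/X.X]+1 (2,1)[O../.XO/.XX]+1
p3 O@[OX./.XO/..X]: (0,2)[OXO/.XO/..X]-1* (1,0)[OX./OXO/..X]-1 (2,0)[OX./.XO/O.X]-1 (2,1)[OX./.XO/.OX]-1
p4 X@[OXO/.XO/..X]: (1,0)[OXO/XXO/..X]+1* (2,0)[OXO/.XO/X.X]+1 (2,1)[OXO/.XO/.XX]+1
p5 O@[OXO/XXO/..X]: (2,0)[OXO/XXO/O.X]-1* (2,1)[OXO/XXO/.OX]-1
p6 X@[OXO/XXO/O.X]: (2,1)[OXO/XXO/OXX]+1*
p7 O@[OXO/XXO/OXX] terminal -1; root [.../.XO/..X] d6

value(.../.XO/..X, O) = -1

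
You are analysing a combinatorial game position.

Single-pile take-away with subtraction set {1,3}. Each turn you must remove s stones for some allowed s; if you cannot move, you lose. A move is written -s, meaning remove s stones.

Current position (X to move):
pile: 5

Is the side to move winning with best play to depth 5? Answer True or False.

X winning at [5]: True

ply 1, X at 5 | -1=+1→4*; -3=+1→2
ply 2, O at 4 | -1=-1→3*; -3=-1→1
ply 3, X at 3 | -1=+1→2*; -3=+1→0
ply 4, O at 2 | -1=-1→1*
ply 5, X at 1 | -1=+1→0*
ply 6: 0 is terminal -1 (O); from 5 depth 5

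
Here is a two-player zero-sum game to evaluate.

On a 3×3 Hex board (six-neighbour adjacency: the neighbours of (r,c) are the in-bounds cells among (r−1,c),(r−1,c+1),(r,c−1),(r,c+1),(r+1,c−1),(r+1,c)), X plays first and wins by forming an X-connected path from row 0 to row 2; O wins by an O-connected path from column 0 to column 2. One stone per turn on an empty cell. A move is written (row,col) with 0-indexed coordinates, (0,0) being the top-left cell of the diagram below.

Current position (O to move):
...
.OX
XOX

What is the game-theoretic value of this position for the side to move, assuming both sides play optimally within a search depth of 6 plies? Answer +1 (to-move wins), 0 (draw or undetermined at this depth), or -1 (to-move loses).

value(.../.OX/XOX, O) = -1

p1 O@[.../.OX/XOX]: (0,0)[O../.OX/XOX]-1* (0,1)[.O./.OX/XOX]-1 (0,2)[..O/.OX/XOX]-1 (1,0)[.../OOX/XOX]-1
p2 X@[O../.OX/XOX]: (0,1)[OX./.OX/XOX]+1* (0,2)[O.X/.OX/XOX]+1 (1,0)[O../XOX/XOX]+1
p3 O@[OX./.OX/XOX]: (0,2)[OXO/.OX/XOX]-1* (1,0)[OX./OOX/XOX]-1
p4 X@[OXO/.OX/XOX]: (1,0)[OXO/XOX/XOX]+1*
p5 O@[OXO/XOX/XOX] terminal -1; root [.../.OX/XOX] d6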